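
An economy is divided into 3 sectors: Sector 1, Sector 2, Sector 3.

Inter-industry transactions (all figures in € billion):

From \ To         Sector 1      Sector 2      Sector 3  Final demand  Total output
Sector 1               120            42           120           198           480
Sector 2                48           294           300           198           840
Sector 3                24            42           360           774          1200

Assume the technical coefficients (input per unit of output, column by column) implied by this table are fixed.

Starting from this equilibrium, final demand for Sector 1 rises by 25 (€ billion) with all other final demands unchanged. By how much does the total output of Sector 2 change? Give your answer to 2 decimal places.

Technical coefficients a_ij = z_ij / X_j:
  a_11 = 120/480 = 0.25, a_21 = 48/480 = 0.10, a_31 = 24/480 = 0.05
  a_12 = 42/840 = 0.05, a_22 = 294/840 = 0.35, a_32 = 42/840 = 0.05
  a_13 = 120/1200 = 0.10, a_23 = 300/1200 = 0.25, a_33 = 360/1200 = 0.30
I − A =
  [   0.75    -0.05    -0.10]
  [  -0.10     0.65    -0.25]
  [  -0.05    -0.05     0.70]
Cofactors of I−A, C_ij = (−1)^(i+j)·(minor ij) (rows/columns in the sector order above):
  C_11 = (0.65)(0.70) − (-0.25)(-0.05) = 0.4425
  C_12 = −[(-0.10)(0.70) − (-0.25)(-0.05)] = 0.0825
  C_13 = (-0.10)(-0.05) − (0.65)(-0.05) = 0.0375
  C_21 = −[(-0.05)(0.70) − (-0.10)(-0.05)] = 0.0400
  C_22 = (0.75)(0.70) − (-0.10)(-0.05) = 0.5200
  C_23 = −[(0.75)(-0.05) − (-0.05)(-0.05)] = 0.0400
  C_31 = (-0.05)(-0.25) − (-0.10)(0.65) = 0.0775
  C_32 = −[(0.75)(-0.25) − (-0.10)(-0.10)] = 0.1975
  C_33 = (0.75)(0.65) − (-0.05)(-0.10) = 0.4825
det(I−A) = Σ_j (I−A)_1j·C_1j = (0.75)(0.4425) + (-0.05)(0.0825) + (-0.10)(0.0375) = 0.3240
adj(I−A) = Cᵀ =
  [ 0.4425   0.0400   0.0775]
  [ 0.0825   0.5200   0.1975]
  [ 0.0375   0.0400   0.4825]
(I − A)⁻¹ = adj(I−A) / det(I−A) ≈
  [   1.3657     0.1235     0.2392]
  [   0.2546     1.6049     0.6096]
  [   0.1157     0.1235     1.4892]
Δx = (I − A)⁻¹ Δd with Δd having +25 in the Sector 1 component and 0 elsewhere.
So Δx_2 = L_21 · (+25), where L_21 = adj(I−A)_21 / det(I−A) = 0.0825 / 0.3240.
Δx_2 = 0.0825 × (+25) / 0.3240 = 2.0625 / 0.3240 ≈ 6.37.

Δx_2 = 6.37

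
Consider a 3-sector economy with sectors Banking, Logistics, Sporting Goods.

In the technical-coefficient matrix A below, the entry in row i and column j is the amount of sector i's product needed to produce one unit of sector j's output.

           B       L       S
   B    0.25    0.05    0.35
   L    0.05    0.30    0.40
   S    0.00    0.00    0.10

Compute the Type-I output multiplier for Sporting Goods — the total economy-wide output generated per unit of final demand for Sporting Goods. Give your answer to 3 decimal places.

I − A =
  [   0.75    -0.05    -0.35]
  [  -0.05     0.70    -0.40]
  [   0.00     0.00     0.90]
Cofactors of I−A, C_ij = (−1)^(i+j)·(minor ij) (rows/columns in the sector order above):
  C_11 = (0.70)(0.90) − (-0.40)(0.00) = 0.6300
  C_12 = −[(-0.05)(0.90) − (-0.40)(0.00)] = 0.0450
  C_13 = (-0.05)(0.00) − (0.70)(0.00) = 0.0000
  C_21 = −[(-0.05)(0.90) − (-0.35)(0.00)] = 0.0450
  C_22 = (0.75)(0.90) − (-0.35)(0.00) = 0.6750
  C_23 = −[(0.75)(0.00) − (-0.05)(0.00)] = 0.0000
  C_31 = (-0.05)(-0.40) − (-0.35)(0.70) = 0.2650
  C_32 = −[(0.75)(-0.40) − (-0.35)(-0.05)] = 0.3175
  C_33 = (0.75)(0.70) − (-0.05)(-0.05) = 0.5225
det(I−A) = Σ_j (I−A)_1j·C_1j = (0.75)(0.6300) + (-0.05)(0.0450) + (-0.35)(0.0000) = 0.47025
adj(I−A) = Cᵀ =
  [ 0.6300   0.0450   0.2650]
  [ 0.0450   0.6750   0.3175]
  [ 0.0000   0.0000   0.5225]
(I − A)⁻¹ = adj(I−A) / det(I−A) ≈
  [   1.3397     0.0957     0.5635]
  [   0.0957     1.4354     0.6752]
  [   0.0000     0.0000     1.1111]
The output multiplier for sector j is the column-j sum of the Leontief inverse (I − A)⁻¹ = adj(I−A) / det(I−A).
Column S of adj(I−A): (0.2650, 0.3175, 0.5225); det(I−A) = 0.47025.
m_S = (0.2650 + 0.3175 + 0.5225) / 0.47025 = 1.105 / 0.47025 ≈ 2.350.

m_S = 2.350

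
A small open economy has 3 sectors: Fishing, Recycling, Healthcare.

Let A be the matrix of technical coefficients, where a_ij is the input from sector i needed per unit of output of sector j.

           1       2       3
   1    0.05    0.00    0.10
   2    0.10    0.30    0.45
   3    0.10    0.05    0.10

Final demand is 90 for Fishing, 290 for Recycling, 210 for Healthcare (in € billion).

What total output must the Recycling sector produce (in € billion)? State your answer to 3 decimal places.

I − A =
  [   0.95     0.00    -0.10]
  [  -0.10     0.70    -0.45]
  [  -0.10    -0.05     0.90]
Cofactors of I−A, C_ij = (−1)^(i+j)·(minor ij) (rows/columns in the sector order above):
  C_11 = (0.70)(0.90) − (-0.45)(-0.05) = 0.6075
  C_12 = −[(-0.10)(0.90) − (-0.45)(-0.10)] = 0.1350
  C_13 = (-0.10)(-0.05) − (0.70)(-0.10) = 0.0750
  C_21 = −[(0.00)(0.90) − (-0.10)(-0.05)] = 0.0050
  C_22 = (0.95)(0.90) − (-0.10)(-0.10) = 0.8450
  C_23 = −[(0.95)(-0.05) − (0.00)(-0.10)] = 0.0475
  C_31 = (0.00)(-0.45) − (-0.10)(0.70) = 0.0700
  C_32 = −[(0.95)(-0.45) − (-0.10)(-0.10)] = 0.4375
  C_33 = (0.95)(0.70) − (0.00)(-0.10) = 0.6650
det(I−A) = Σ_j (I−A)_1j·C_1j = (0.95)(0.6075) + (0.00)(0.1350) + (-0.10)(0.0750) = 0.569625
adj(I−A) = Cᵀ =
  [ 0.6075   0.0050   0.0700]
  [ 0.1350   0.8450   0.4375]
  [ 0.0750   0.0475   0.6650]
(I − A)⁻¹ = adj(I−A) / det(I−A) ≈
  [   1.0665     0.0088     0.1229]
  [   0.2370     1.4834     0.7680]
  [   0.1317     0.0834     1.1674]
x = (I − A)⁻¹ d = adj(I−A)·d / det(I−A), with det(I−A) = 0.569625:
  x_1 = (0.6075·90 + 0.0050·290 + 0.0700·210) / 0.569625 = 70.825 / 0.569625 ≈ 124.336
  x_2 = (0.1350·90 + 0.8450·290 + 0.4375·210) / 0.569625 = 349.075 / 0.569625 ≈ 612.815
  x_3 = (0.0750·90 + 0.0475·290 + 0.6650·210) / 0.569625 = 160.175 / 0.569625 ≈ 281.194

x_2 = 612.815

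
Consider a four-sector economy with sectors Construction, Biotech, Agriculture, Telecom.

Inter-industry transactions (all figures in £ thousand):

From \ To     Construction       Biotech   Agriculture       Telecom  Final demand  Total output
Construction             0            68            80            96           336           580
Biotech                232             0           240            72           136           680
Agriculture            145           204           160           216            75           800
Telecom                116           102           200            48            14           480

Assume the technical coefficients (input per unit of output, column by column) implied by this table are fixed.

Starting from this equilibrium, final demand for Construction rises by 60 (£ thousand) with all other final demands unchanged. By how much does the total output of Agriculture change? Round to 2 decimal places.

Technical coefficients a_ij = z_ij / X_j:
  a_11 = 0/580 = 0.00, a_21 = 232/580 = 0.40, a_31 = 145/580 = 0.25, a_41 = 116/580 = 0.20
  a_12 = 68/680 = 0.10, a_22 = 0/680 = 0.00, a_32 = 204/680 = 0.30, a_42 = 102/680 = 0.15
  a_13 = 80/800 = 0.10, a_23 = 240/800 = 0.30, a_33 = 160/800 = 0.20, a_43 = 200/800 = 0.25
  a_14 = 96/480 = 0.20, a_24 = 72/480 = 0.15, a_34 = 216/480 = 0.45, a_44 = 48/480 = 0.10
I − A =
  [   1.00    -0.10    -0.10    -0.20]
  [  -0.40     1.00    -0.30    -0.15]
  [  -0.25    -0.30     0.80    -0.45]
  [  -0.20    -0.15    -0.25     0.90]
Compute the cofactors C_ij = (−1)^(i+j)·(3×3 minor ij) of I−A; the adjugate is their transpose:
adj(I−A) = Cᵀ =
  [ 0.477000   0.133500   0.177500   0.217000]
  [ 0.370875   0.531500   0.354500   0.348250]
  [ 0.453375   0.364500   0.786500   0.554750]
  [ 0.293750   0.219500   0.317000   0.633500]
det(I−A) = Σ_j (I−A)_1j·C_1j = (1.00)(0.477000) + (-0.10)(0.370875) + (-0.10)(0.453375) + (-0.20)(0.293750) = 0.335825
(I − A)⁻¹ = adj(I−A) / det(I−A) ≈
  [   1.4204     0.3975     0.5285     0.6462]
  [   1.1044     1.5827     1.0556     1.0370]
  [   1.3500     1.0854     2.3420     1.6519]
  [   0.8747     0.6536     0.9439     1.8864]
Δx = (I − A)⁻¹ Δd with Δd having +60 in the Construction component and 0 elsewhere.
So Δx_3 = L_31 · (+60), where L_31 = adj(I−A)_31 / det(I−A) = 0.453375 / 0.335825.
Δx_3 = 0.453375 × (+60) / 0.335825 = 27.2025 / 0.335825 ≈ 81.00.

Δx_3 = 81.00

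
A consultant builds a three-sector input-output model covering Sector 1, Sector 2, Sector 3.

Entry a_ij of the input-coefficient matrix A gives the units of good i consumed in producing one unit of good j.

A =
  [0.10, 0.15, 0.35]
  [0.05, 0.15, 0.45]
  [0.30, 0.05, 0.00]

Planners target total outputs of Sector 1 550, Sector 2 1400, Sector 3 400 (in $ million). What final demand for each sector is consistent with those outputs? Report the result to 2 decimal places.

I − A =
  [   0.90    -0.15    -0.35]
  [  -0.05     0.85    -0.45]
  [  -0.30    -0.05     1.00]
d = (I − A) x:
  d_1 = (+0.90)·550 + (-0.15)·1400 + (-0.35)·400 = 145.00
  d_2 = (-0.05)·550 + (+0.85)·1400 + (-0.45)·400 = 982.50
  d_3 = (-0.30)·550 + (-0.05)·1400 + (+1.00)·400 = 165.00

d_1 = 145.00, d_2 = 982.50, d_3 = 165.00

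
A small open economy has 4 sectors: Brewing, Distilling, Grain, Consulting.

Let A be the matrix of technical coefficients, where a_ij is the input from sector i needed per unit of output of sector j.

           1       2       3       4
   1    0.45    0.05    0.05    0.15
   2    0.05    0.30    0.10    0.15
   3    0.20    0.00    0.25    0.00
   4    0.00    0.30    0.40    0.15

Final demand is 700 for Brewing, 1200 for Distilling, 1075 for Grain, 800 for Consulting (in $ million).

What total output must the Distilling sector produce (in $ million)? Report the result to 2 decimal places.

I − A =
  [   0.55    -0.05    -0.05    -0.15]
  [  -0.05     0.70    -0.10    -0.15]
  [  -0.20     0.00     0.75     0.00]
  [   0.00    -0.30    -0.40     0.85]
Compute the cofactors C_ij = (−1)^(i+j)·(3×3 minor ij) of I−A; the adjugate is their transpose:
adj(I−A) = Cᵀ =
  [ 0.412500   0.065625   0.081250   0.084375]
  [ 0.060875   0.330125   0.084875   0.069000]
  [ 0.110000   0.017500   0.298125   0.022500]
  [ 0.073250   0.124750   0.170250   0.278875]
det(I−A) = Σ_j (I−A)_1j·C_1j = (0.55)(0.412500) + (-0.05)(0.060875) + (-0.05)(0.110000) + (-0.15)(0.073250) = 0.20734375
(I − A)⁻¹ = adj(I−A) / det(I−A) ≈
  [   1.9894     0.3165     0.3919     0.4069]
  [   0.2936     1.5922     0.4093     0.3328]
  [   0.5305     0.0844     1.4378     0.1085]
  [   0.3533     0.6017     0.8211     1.3450]
x = (I − A)⁻¹ d = adj(I−A)·d / det(I−A), with det(I−A) = 0.20734375:
  x_1 = (0.412500·700 + 0.065625·1200 + 0.081250·1075 + 0.084375·800) / 0.20734375 = 522.34375 / 0.20734375 ≈ 2519.22
  x_2 = (0.060875·700 + 0.330125·1200 + 0.084875·1075 + 0.069000·800) / 0.20734375 = 585.203125 / 0.20734375 ≈ 2822.38
  x_3 = (0.110000·700 + 0.017500·1200 + 0.298125·1075 + 0.022500·800) / 0.20734375 = 436.484375 / 0.20734375 ≈ 2105.12
  x_4 = (0.073250·700 + 0.124750·1200 + 0.170250·1075 + 0.278875·800) / 0.20734375 = 607.09375 / 0.20734375 ≈ 2927.96

x_2 = 2822.38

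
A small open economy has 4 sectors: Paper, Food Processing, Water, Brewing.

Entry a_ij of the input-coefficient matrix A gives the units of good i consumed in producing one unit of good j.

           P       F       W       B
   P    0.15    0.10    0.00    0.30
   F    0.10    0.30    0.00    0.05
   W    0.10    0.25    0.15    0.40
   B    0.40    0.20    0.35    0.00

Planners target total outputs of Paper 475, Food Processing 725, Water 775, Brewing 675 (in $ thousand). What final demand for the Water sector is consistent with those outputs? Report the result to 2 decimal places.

d_W = 160.00

I − A =
  [   0.85    -0.10     0.00    -0.30]
  [  -0.10     0.70     0.00    -0.05]
  [  -0.10    -0.25     0.85    -0.40]
  [  -0.40    -0.20    -0.35     1.00]
d = (I − A) x:
  d_P = (+0.85)·475 + (-0.10)·725 + (+0.00)·775 + (-0.30)·675 = 128.75
  d_F = (-0.10)·475 + (+0.70)·725 + (+0.00)·775 + (-0.05)·675 = 426.25
  d_W = (-0.10)·475 + (-0.25)·725 + (+0.85)·775 + (-0.40)·675 = 160.00
  d_B = (-0.40)·475 + (-0.20)·725 + (-0.35)·775 + (+1.00)·675 = 68.75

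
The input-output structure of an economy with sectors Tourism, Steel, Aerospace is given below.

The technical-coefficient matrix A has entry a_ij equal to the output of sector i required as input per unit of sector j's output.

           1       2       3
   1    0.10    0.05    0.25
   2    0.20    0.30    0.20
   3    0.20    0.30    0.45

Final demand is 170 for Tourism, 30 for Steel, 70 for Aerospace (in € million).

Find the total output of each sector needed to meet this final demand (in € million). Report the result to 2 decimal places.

x_1 = 303.30, x_2 = 233.83, x_3 = 365.11

I − A =
  [   0.90    -0.05    -0.25]
  [  -0.20     0.70    -0.20]
  [  -0.20    -0.30     0.55]
Cofactors of I−A, C_ij = (−1)^(i+j)·(minor ij) (rows/columns in the sector order above):
  C_11 = (0.70)(0.55) − (-0.20)(-0.30) = 0.3250
  C_12 = −[(-0.20)(0.55) − (-0.20)(-0.20)] = 0.1500
  C_13 = (-0.20)(-0.30) − (0.70)(-0.20) = 0.2000
  C_21 = −[(-0.05)(0.55) − (-0.25)(-0.30)] = 0.1025
  C_22 = (0.90)(0.55) − (-0.25)(-0.20) = 0.4450
  C_23 = −[(0.90)(-0.30) − (-0.05)(-0.20)] = 0.2800
  C_31 = (-0.05)(-0.20) − (-0.25)(0.70) = 0.1850
  C_32 = −[(0.90)(-0.20) − (-0.25)(-0.20)] = 0.2300
  C_33 = (0.90)(0.70) − (-0.05)(-0.20) = 0.6200
det(I−A) = Σ_j (I−A)_1j·C_1j = (0.90)(0.3250) + (-0.05)(0.1500) + (-0.25)(0.2000) = 0.2350
adj(I−A) = Cᵀ =
  [ 0.3250   0.1025   0.1850]
  [ 0.1500   0.4450   0.2300]
  [ 0.2000   0.2800   0.6200]
(I − A)⁻¹ = adj(I−A) / det(I−A) ≈
  [   1.3830     0.4362     0.7872]
  [   0.6383     1.8936     0.9787]
  [   0.8511     1.1915     2.6383]
x = (I − A)⁻¹ d = adj(I−A)·d / det(I−A), with det(I−A) = 0.2350:
  x_1 = (0.3250·170 + 0.1025·30 + 0.1850·70) / 0.2350 = 71.275 / 0.2350 ≈ 303.30
  x_2 = (0.1500·170 + 0.4450·30 + 0.2300·70) / 0.2350 = 54.95 / 0.2350 ≈ 233.83
  x_3 = (0.2000·170 + 0.2800·30 + 0.6200·70) / 0.2350 = 85.80 / 0.2350 ≈ 365.11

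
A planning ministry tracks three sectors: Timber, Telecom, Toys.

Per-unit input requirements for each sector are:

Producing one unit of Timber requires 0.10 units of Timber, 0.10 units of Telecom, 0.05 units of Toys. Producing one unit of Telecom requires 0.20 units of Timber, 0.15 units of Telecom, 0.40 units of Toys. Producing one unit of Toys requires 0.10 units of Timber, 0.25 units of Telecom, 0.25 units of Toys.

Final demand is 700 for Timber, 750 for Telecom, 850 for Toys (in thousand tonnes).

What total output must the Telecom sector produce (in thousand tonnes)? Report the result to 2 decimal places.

x_2 = 1667.03

I − A =
  [   0.90    -0.20    -0.10]
  [  -0.10     0.85    -0.25]
  [  -0.05    -0.40     0.75]
Cofactors of I−A, C_ij = (−1)^(i+j)·(minor ij) (rows/columns in the sector order above):
  C_11 = (0.85)(0.75) − (-0.25)(-0.40) = 0.5375
  C_12 = −[(-0.10)(0.75) − (-0.25)(-0.05)] = 0.0875
  C_13 = (-0.10)(-0.40) − (0.85)(-0.05) = 0.0825
  C_21 = −[(-0.20)(0.75) − (-0.10)(-0.40)] = 0.1900
  C_22 = (0.90)(0.75) − (-0.10)(-0.05) = 0.6700
  C_23 = −[(0.90)(-0.40) − (-0.20)(-0.05)] = 0.3700
  C_31 = (-0.20)(-0.25) − (-0.10)(0.85) = 0.1350
  C_32 = −[(0.90)(-0.25) − (-0.10)(-0.10)] = 0.2350
  C_33 = (0.90)(0.85) − (-0.20)(-0.10) = 0.7450
det(I−A) = Σ_j (I−A)_1j·C_1j = (0.90)(0.5375) + (-0.20)(0.0875) + (-0.10)(0.0825) = 0.4580
adj(I−A) = Cᵀ =
  [ 0.5375   0.1900   0.1350]
  [ 0.0875   0.6700   0.2350]
  [ 0.0825   0.3700   0.7450]
(I − A)⁻¹ = adj(I−A) / det(I−A) ≈
  [   1.1736     0.4148     0.2948]
  [   0.1910     1.4629     0.5131]
  [   0.1801     0.8079     1.6266]
x = (I − A)⁻¹ d = adj(I−A)·d / det(I−A), with det(I−A) = 0.4580:
  x_1 = (0.5375·700 + 0.1900·750 + 0.1350·850) / 0.4580 = 633.50 / 0.4580 ≈ 1383.19
  x_2 = (0.0875·700 + 0.6700·750 + 0.2350·850) / 0.4580 = 763.50 / 0.4580 ≈ 1667.03
  x_3 = (0.0825·700 + 0.3700·750 + 0.7450·850) / 0.4580 = 968.50 / 0.4580 ≈ 2114.63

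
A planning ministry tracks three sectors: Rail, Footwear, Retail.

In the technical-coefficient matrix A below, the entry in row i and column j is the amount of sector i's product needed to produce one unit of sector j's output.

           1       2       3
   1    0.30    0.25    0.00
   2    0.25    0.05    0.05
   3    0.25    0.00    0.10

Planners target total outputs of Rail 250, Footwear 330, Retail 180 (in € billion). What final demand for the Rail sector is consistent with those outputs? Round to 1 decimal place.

d_1 = 92.5

I − A =
  [   0.70    -0.25     0.00]
  [  -0.25     0.95    -0.05]
  [  -0.25     0.00     0.90]
d = (I − A) x:
  d_1 = (+0.70)·250 + (-0.25)·330 + (+0.00)·180 = 92.5
  d_2 = (-0.25)·250 + (+0.95)·330 + (-0.05)·180 = 242.0
  d_3 = (-0.25)·250 + (+0.00)·330 + (+0.90)·180 = 99.5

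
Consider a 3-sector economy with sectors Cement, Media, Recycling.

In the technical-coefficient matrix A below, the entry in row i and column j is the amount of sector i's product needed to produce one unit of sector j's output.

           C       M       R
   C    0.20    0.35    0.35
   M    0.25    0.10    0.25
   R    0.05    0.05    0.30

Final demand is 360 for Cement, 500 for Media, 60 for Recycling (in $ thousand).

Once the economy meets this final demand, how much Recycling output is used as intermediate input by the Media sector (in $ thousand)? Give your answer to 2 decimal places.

z_RM = 43.60

I − A =
  [   0.80    -0.35    -0.35]
  [  -0.25     0.90    -0.25]
  [  -0.05    -0.05     0.70]
Cofactors of I−A, C_ij = (−1)^(i+j)·(minor ij) (rows/columns in the sector order above):
  C_11 = (0.90)(0.70) − (-0.25)(-0.05) = 0.6175
  C_12 = −[(-0.25)(0.70) − (-0.25)(-0.05)] = 0.1875
  C_13 = (-0.25)(-0.05) − (0.90)(-0.05) = 0.0575
  C_21 = −[(-0.35)(0.70) − (-0.35)(-0.05)] = 0.2625
  C_22 = (0.80)(0.70) − (-0.35)(-0.05) = 0.5425
  C_23 = −[(0.80)(-0.05) − (-0.35)(-0.05)] = 0.0575
  C_31 = (-0.35)(-0.25) − (-0.35)(0.90) = 0.4025
  C_32 = −[(0.80)(-0.25) − (-0.35)(-0.25)] = 0.2875
  C_33 = (0.80)(0.90) − (-0.35)(-0.25) = 0.6325
det(I−A) = Σ_j (I−A)_1j·C_1j = (0.80)(0.6175) + (-0.35)(0.1875) + (-0.35)(0.0575) = 0.40825
adj(I−A) = Cᵀ =
  [ 0.6175   0.2625   0.4025]
  [ 0.1875   0.5425   0.2875]
  [ 0.0575   0.0575   0.6325]
(I − A)⁻¹ = adj(I−A) / det(I−A) ≈
  [   1.5126     0.6430     0.9859]
  [   0.4593     1.3288     0.7042]
  [   0.1408     0.1408     1.5493]
First solve x = (I − A)⁻¹ d = adj(I−A)·d / det(I−A); in particular x_M = (0.1875·360 + 0.5425·500 + 0.2875·60) / 0.40825 = 356.00 / 0.40825 ≈ 872.0147.
Intermediate flow from R to M: z_RM = a_RM · x_M = 0.05 × 356.00 / 0.40825 = 17.80 / 0.40825 ≈ 43.60.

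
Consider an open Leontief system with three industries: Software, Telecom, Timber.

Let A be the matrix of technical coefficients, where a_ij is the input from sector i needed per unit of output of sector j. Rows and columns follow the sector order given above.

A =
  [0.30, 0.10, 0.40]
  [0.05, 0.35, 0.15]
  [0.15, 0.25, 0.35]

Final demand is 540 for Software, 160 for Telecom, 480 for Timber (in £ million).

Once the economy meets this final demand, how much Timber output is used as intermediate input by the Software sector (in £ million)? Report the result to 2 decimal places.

I − A =
  [   0.70    -0.10    -0.40]
  [  -0.05     0.65    -0.15]
  [  -0.15    -0.25     0.65]
Cofactors of I−A, C_ij = (−1)^(i+j)·(minor ij) (rows/columns in the sector order above):
  C_11 = (0.65)(0.65) − (-0.15)(-0.25) = 0.3850
  C_12 = −[(-0.05)(0.65) − (-0.15)(-0.15)] = 0.0550
  C_13 = (-0.05)(-0.25) − (0.65)(-0.15) = 0.1100
  C_21 = −[(-0.10)(0.65) − (-0.40)(-0.25)] = 0.1650
  C_22 = (0.70)(0.65) − (-0.40)(-0.15) = 0.3950
  C_23 = −[(0.70)(-0.25) − (-0.10)(-0.15)] = 0.1900
  C_31 = (-0.10)(-0.15) − (-0.40)(0.65) = 0.2750
  C_32 = −[(0.70)(-0.15) − (-0.40)(-0.05)] = 0.1250
  C_33 = (0.70)(0.65) − (-0.10)(-0.05) = 0.4500
det(I−A) = Σ_j (I−A)_1j·C_1j = (0.70)(0.3850) + (-0.10)(0.0550) + (-0.40)(0.1100) = 0.2200
adj(I−A) = Cᵀ =
  [ 0.3850   0.1650   0.2750]
  [ 0.0550   0.3950   0.1250]
  [ 0.1100   0.1900   0.4500]
(I − A)⁻¹ = adj(I−A) / det(I−A) ≈
  [   1.7500     0.7500     1.2500]
  [   0.2500     1.7955     0.5682]
  [   0.5000     0.8636     2.0455]
First solve x = (I − A)⁻¹ d = adj(I−A)·d / det(I−A); in particular x_1 = (0.3850·540 + 0.1650·160 + 0.2750·480) / 0.2200 = 366.30 / 0.2200 = 1665.0000.
Intermediate flow from 3 to 1: z_31 = a_31 · x_1 = 0.15 × 366.30 / 0.2200 = 54.945 / 0.2200 = 249.75.

z_31 = 249.75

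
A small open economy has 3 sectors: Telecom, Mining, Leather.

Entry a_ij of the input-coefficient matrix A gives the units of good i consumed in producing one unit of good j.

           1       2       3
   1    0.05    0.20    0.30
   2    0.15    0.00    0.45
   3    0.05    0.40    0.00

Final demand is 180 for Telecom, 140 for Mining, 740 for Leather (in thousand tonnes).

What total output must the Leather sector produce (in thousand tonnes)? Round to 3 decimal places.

I − A =
  [   0.95    -0.20    -0.30]
  [  -0.15     1.00    -0.45]
  [  -0.05    -0.40     1.00]
Cofactors of I−A, C_ij = (−1)^(i+j)·(minor ij) (rows/columns in the sector order above):
  C_11 = (1.00)(1.00) − (-0.45)(-0.40) = 0.8200
  C_12 = −[(-0.15)(1.00) − (-0.45)(-0.05)] = 0.1725
  C_13 = (-0.15)(-0.40) − (1.00)(-0.05) = 0.1100
  C_21 = −[(-0.20)(1.00) − (-0.30)(-0.40)] = 0.3200
  C_22 = (0.95)(1.00) − (-0.30)(-0.05) = 0.9350
  C_23 = −[(0.95)(-0.40) − (-0.20)(-0.05)] = 0.3900
  C_31 = (-0.20)(-0.45) − (-0.30)(1.00) = 0.3900
  C_32 = −[(0.95)(-0.45) − (-0.30)(-0.15)] = 0.4725
  C_33 = (0.95)(1.00) − (-0.20)(-0.15) = 0.9200
det(I−A) = Σ_j (I−A)_1j·C_1j = (0.95)(0.8200) + (-0.20)(0.1725) + (-0.30)(0.1100) = 0.7115
adj(I−A) = Cᵀ =
  [ 0.8200   0.3200   0.3900]
  [ 0.1725   0.9350   0.4725]
  [ 0.1100   0.3900   0.9200]
(I − A)⁻¹ = adj(I−A) / det(I−A) ≈
  [   1.1525     0.4498     0.5481]
  [   0.2424     1.3141     0.6641]
  [   0.1546     0.5481     1.2930]
x = (I − A)⁻¹ d = adj(I−A)·d / det(I−A), with det(I−A) = 0.7115:
  x_1 = (0.8200·180 + 0.3200·140 + 0.3900·740) / 0.7115 = 481.00 / 0.7115 ≈ 676.037
  x_2 = (0.1725·180 + 0.9350·140 + 0.4725·740) / 0.7115 = 511.60 / 0.7115 ≈ 719.044
  x_3 = (0.1100·180 + 0.3900·140 + 0.9200·740) / 0.7115 = 755.20 / 0.7115 ≈ 1061.420

x_3 = 1061.420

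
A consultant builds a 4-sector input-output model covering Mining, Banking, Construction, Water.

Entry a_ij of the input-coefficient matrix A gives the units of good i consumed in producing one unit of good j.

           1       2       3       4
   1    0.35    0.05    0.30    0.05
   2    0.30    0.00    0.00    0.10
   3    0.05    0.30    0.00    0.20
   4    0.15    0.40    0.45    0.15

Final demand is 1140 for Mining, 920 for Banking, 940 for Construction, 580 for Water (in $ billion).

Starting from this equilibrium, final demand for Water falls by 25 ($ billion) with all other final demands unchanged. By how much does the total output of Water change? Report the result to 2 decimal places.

Δx_4 = -39.25

I − A =
  [   0.65    -0.05    -0.30    -0.05]
  [  -0.30     1.00     0.00    -0.10]
  [  -0.05    -0.30     1.00    -0.20]
  [  -0.15    -0.40    -0.45     0.85]
Compute the cofactors C_ij = (−1)^(i+j)·(3×3 minor ij) of I−A; the adjugate is their transpose:
adj(I−A) = Cᵀ =
  [ 0.706500   0.165250   0.267750   0.124000]
  [ 0.245250   0.463625   0.117000   0.096500]
  [ 0.175500   0.220125   0.499500   0.153750]
  [ 0.333000   0.363875   0.366750   0.593000]
det(I−A) = Σ_j (I−A)_1j·C_1j = (0.65)(0.706500) + (-0.05)(0.245250) + (-0.30)(0.175500) + (-0.05)(0.333000) = 0.3776625
(I − A)⁻¹ = adj(I−A) / det(I−A) ≈
  [   1.8707     0.4376     0.7090     0.3283]
  [   0.6494     1.2276     0.3098     0.2555]
  [   0.4647     0.5829     1.3226     0.4071]
  [   0.8817     0.9635     0.9711     1.5702]
Δx = (I − A)⁻¹ Δd with Δd having -25 in the Water component and 0 elsewhere.
So Δx_4 = L_44 · (-25), where L_44 = adj(I−A)_44 / det(I−A) = 0.593000 / 0.3776625.
Δx_4 = 0.593000 × (-25) / 0.3776625 = -14.825 / 0.3776625 ≈ -39.25.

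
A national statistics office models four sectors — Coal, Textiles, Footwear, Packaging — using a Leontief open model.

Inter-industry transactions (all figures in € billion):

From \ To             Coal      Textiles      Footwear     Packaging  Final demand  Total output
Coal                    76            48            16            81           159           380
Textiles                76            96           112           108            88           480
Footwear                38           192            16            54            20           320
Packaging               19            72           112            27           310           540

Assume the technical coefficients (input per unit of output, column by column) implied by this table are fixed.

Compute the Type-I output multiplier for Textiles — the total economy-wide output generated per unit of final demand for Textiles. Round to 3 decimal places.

m_2 = 3.949

Technical coefficients a_ij = z_ij / X_j:
  a_11 = 76/380 = 0.20, a_21 = 76/380 = 0.20, a_31 = 38/380 = 0.10, a_41 = 19/380 = 0.05
  a_12 = 48/480 = 0.10, a_22 = 96/480 = 0.20, a_32 = 192/480 = 0.40, a_42 = 72/480 = 0.15
  a_13 = 16/320 = 0.05, a_23 = 112/320 = 0.35, a_33 = 16/320 = 0.05, a_43 = 112/320 = 0.35
  a_14 = 81/540 = 0.15, a_24 = 108/540 = 0.20, a_34 = 54/540 = 0.10, a_44 = 27/540 = 0.05
I − A =
  [   0.80    -0.10    -0.05    -0.15]
  [  -0.20     0.80    -0.35    -0.20]
  [  -0.10    -0.40     0.95    -0.10]
  [  -0.05    -0.15    -0.35     0.95]
Compute the cofactors C_ij = (−1)^(i+j)·(3×3 minor ij) of I−A; the adjugate is their transpose:
adj(I−A) = Cᵀ =
  [ 0.499250   0.148875   0.126625   0.123500]
  [ 0.225000   0.676625   0.339875   0.213750]
  [ 0.160000   0.325250   0.553500   0.152000]
  [ 0.120750   0.234500   0.264250   0.465500]
det(I−A) = Σ_j (I−A)_1j·C_1j = (0.80)(0.499250) + (-0.10)(0.225000) + (-0.05)(0.160000) + (-0.15)(0.120750) = 0.3507875
(I − A)⁻¹ = adj(I−A) / det(I−A) ≈
  [   1.4232     0.4244     0.3610     0.3521]
  [   0.6414     1.9289     0.9689     0.6093]
  [   0.4561     0.9272     1.5779     0.4333]
  [   0.3442     0.6685     0.7533     1.3270]
The output multiplier for sector j is the column-j sum of the Leontief inverse (I − A)⁻¹ = adj(I−A) / det(I−A).
Column 2 of adj(I−A): (0.148875, 0.676625, 0.325250, 0.234500); det(I−A) = 0.3507875.
m_2 = (0.148875 + 0.676625 + 0.325250 + 0.234500) / 0.3507875 = 1.38525 / 0.3507875 ≈ 3.949.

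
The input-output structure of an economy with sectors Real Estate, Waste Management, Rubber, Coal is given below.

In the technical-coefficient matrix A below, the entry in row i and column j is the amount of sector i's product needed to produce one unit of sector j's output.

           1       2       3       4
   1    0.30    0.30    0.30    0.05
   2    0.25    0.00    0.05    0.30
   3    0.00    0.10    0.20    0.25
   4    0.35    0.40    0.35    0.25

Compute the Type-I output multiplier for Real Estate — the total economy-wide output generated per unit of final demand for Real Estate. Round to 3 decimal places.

I − A =
  [   0.70    -0.30    -0.30    -0.05]
  [  -0.25     1.00    -0.05    -0.30]
  [   0.00    -0.10     0.80    -0.25]
  [  -0.35    -0.40    -0.35     0.75]
Compute the cofactors C_ij = (−1)^(i+j)·(3×3 minor ij) of I−A; the adjugate is their transpose:
adj(I−A) = Cᵀ =
  [ 0.39725   0.22400   0.25025   0.19950]
  [ 0.21650   0.31850   0.19100   0.20550]
  [ 0.14175   0.14700   0.33075   0.17850]
  [ 0.36700   0.34300   0.37300   0.48900]
det(I−A) = Σ_j (I−A)_1j·C_1j = (0.70)(0.39725) + (-0.30)(0.21650) + (-0.30)(0.14175) + (-0.05)(0.36700) = 0.15225
(I − A)⁻¹ = adj(I−A) / det(I−A) ≈
  [   2.6092     1.4713     1.6437     1.3103]
  [   1.4220     2.0920     1.2545     1.3498]
  [   0.9310     0.9655     2.1724     1.1724]
  [   2.4105     2.2529     2.4499     3.2118]
The output multiplier for sector j is the column-j sum of the Leontief inverse (I − A)⁻¹ = adj(I−A) / det(I−A).
Column 1 of adj(I−A): (0.39725, 0.21650, 0.14175, 0.36700); det(I−A) = 0.15225.
m_1 = (0.39725 + 0.21650 + 0.14175 + 0.36700) / 0.15225 = 1.1225 / 0.15225 ≈ 7.373.

m_1 = 7.373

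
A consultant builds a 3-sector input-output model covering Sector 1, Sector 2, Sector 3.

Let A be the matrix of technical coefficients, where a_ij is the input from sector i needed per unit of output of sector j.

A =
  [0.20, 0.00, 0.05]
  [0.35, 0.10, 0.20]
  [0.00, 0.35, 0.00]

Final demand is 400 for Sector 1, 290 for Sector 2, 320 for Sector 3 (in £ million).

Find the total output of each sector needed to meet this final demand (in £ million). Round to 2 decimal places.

I − A =
  [   0.80     0.00    -0.05]
  [  -0.35     0.90    -0.20]
  [   0.00    -0.35     1.00]
Cofactors of I−A, C_ij = (−1)^(i+j)·(minor ij) (rows/columns in the sector order above):
  C_11 = (0.90)(1.00) − (-0.20)(-0.35) = 0.8300
  C_12 = −[(-0.35)(1.00) − (-0.20)(0.00)] = 0.3500
  C_13 = (-0.35)(-0.35) − (0.90)(0.00) = 0.1225
  C_21 = −[(0.00)(1.00) − (-0.05)(-0.35)] = 0.0175
  C_22 = (0.80)(1.00) − (-0.05)(0.00) = 0.8000
  C_23 = −[(0.80)(-0.35) − (0.00)(0.00)] = 0.2800
  C_31 = (0.00)(-0.20) − (-0.05)(0.90) = 0.0450
  C_32 = −[(0.80)(-0.20) − (-0.05)(-0.35)] = 0.1775
  C_33 = (0.80)(0.90) − (0.00)(-0.35) = 0.7200
det(I−A) = Σ_j (I−A)_1j·C_1j = (0.80)(0.8300) + (0.00)(0.3500) + (-0.05)(0.1225) = 0.657875
adj(I−A) = Cᵀ =
  [ 0.8300   0.0175   0.0450]
  [ 0.3500   0.8000   0.1775]
  [ 0.1225   0.2800   0.7200]
(I − A)⁻¹ = adj(I−A) / det(I−A) ≈
  [   1.2616     0.0266     0.0684]
  [   0.5320     1.2160     0.2698]
  [   0.1862     0.4256     1.0944]
x = (I − A)⁻¹ d = adj(I−A)·d / det(I−A), with det(I−A) = 0.657875:
  x_1 = (0.8300·400 + 0.0175·290 + 0.0450·320) / 0.657875 = 351.475 / 0.657875 ≈ 534.26
  x_2 = (0.3500·400 + 0.8000·290 + 0.1775·320) / 0.657875 = 428.80 / 0.657875 ≈ 651.80
  x_3 = (0.1225·400 + 0.2800·290 + 0.7200·320) / 0.657875 = 360.60 / 0.657875 ≈ 548.13

x_1 = 534.26, x_2 = 651.80, x_3 = 548.13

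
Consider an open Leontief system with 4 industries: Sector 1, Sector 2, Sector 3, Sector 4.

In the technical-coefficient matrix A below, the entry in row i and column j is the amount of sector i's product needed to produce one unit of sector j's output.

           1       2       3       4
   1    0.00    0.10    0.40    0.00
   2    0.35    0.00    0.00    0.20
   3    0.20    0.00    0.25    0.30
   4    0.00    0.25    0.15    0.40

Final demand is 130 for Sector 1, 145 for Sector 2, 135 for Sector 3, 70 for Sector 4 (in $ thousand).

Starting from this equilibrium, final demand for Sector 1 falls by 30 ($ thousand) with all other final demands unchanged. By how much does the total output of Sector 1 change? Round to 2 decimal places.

Δx_1 = -36.97

I − A =
  [   1.00    -0.10    -0.40     0.00]
  [  -0.35     1.00     0.00    -0.20]
  [  -0.20     0.00     0.75    -0.30]
  [   0.00    -0.25    -0.15     0.60]
Compute the cofactors C_ij = (−1)^(i+j)·(3×3 minor ij) of I−A; the adjugate is their transpose:
adj(I−A) = Cᵀ =
  [ 0.367500   0.070500   0.223000   0.135000]
  [ 0.147750   0.357000   0.114000   0.176000]
  [ 0.136250   0.087000   0.529000   0.293500]
  [ 0.095625   0.170500   0.179750   0.643750]
det(I−A) = Σ_j (I−A)_1j·C_1j = (1.00)(0.367500) + (-0.10)(0.147750) + (-0.40)(0.136250) + (0.00)(0.095625) = 0.298225
(I − A)⁻¹ = adj(I−A) / det(I−A) ≈
  [   1.2323     0.2364     0.7478     0.4527]
  [   0.4954     1.1971     0.3823     0.5902]
  [   0.4569     0.2917     1.7738     0.9842]
  [   0.3206     0.5717     0.6027     2.1586]
Δx = (I − A)⁻¹ Δd with Δd having -30 in the Sector 1 component and 0 elsewhere.
So Δx_1 = L_11 · (-30), where L_11 = adj(I−A)_11 / det(I−A) = 0.367500 / 0.298225.
Δx_1 = 0.367500 × (-30) / 0.298225 = -11.025 / 0.298225 ≈ -36.97.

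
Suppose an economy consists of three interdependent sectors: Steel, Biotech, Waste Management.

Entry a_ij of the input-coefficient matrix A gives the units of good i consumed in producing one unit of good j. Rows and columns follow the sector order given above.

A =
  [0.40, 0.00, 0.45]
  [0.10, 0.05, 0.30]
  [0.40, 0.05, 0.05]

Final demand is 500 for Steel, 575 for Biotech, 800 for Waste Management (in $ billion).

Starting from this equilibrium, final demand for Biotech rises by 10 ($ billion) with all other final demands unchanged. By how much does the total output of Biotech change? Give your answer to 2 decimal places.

I − A =
  [   0.60     0.00    -0.45]
  [  -0.10     0.95    -0.30]
  [  -0.40    -0.05     0.95]
Cofactors of I−A, C_ij = (−1)^(i+j)·(minor ij) (rows/columns in the sector order above):
  C_11 = (0.95)(0.95) − (-0.30)(-0.05) = 0.8875
  C_12 = −[(-0.10)(0.95) − (-0.30)(-0.40)] = 0.2150
  C_13 = (-0.10)(-0.05) − (0.95)(-0.40) = 0.3850
  C_21 = −[(0.00)(0.95) − (-0.45)(-0.05)] = 0.0225
  C_22 = (0.60)(0.95) − (-0.45)(-0.40) = 0.3900
  C_23 = −[(0.60)(-0.05) − (0.00)(-0.40)] = 0.0300
  C_31 = (0.00)(-0.30) − (-0.45)(0.95) = 0.4275
  C_32 = −[(0.60)(-0.30) − (-0.45)(-0.10)] = 0.2250
  C_33 = (0.60)(0.95) − (0.00)(-0.10) = 0.5700
det(I−A) = Σ_j (I−A)_1j·C_1j = (0.60)(0.8875) + (0.00)(0.2150) + (-0.45)(0.3850) = 0.35925
adj(I−A) = Cᵀ =
  [ 0.8875   0.0225   0.4275]
  [ 0.2150   0.3900   0.2250]
  [ 0.3850   0.0300   0.5700]
(I − A)⁻¹ = adj(I−A) / det(I−A) ≈
  [   2.4704     0.0626     1.1900]
  [   0.5985     1.0856     0.6263]
  [   1.0717     0.0835     1.5866]
Δx = (I − A)⁻¹ Δd with Δd having +10 in the Biotech component and 0 elsewhere.
So Δx_2 = L_22 · (+10), where L_22 = adj(I−A)_22 / det(I−A) = 0.3900 / 0.35925.
Δx_2 = 0.3900 × (+10) / 0.35925 = 3.90 / 0.35925 ≈ 10.86.

Δx_2 = 10.86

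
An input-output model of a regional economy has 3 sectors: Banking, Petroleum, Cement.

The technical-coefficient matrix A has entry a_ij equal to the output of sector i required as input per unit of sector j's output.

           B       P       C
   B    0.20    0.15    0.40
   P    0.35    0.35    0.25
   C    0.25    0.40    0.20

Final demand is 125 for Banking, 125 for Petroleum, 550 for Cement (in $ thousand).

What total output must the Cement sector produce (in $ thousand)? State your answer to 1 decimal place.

I − A =
  [   0.80    -0.15    -0.40]
  [  -0.35     0.65    -0.25]
  [  -0.25    -0.40     0.80]
Cofactors of I−A, C_ij = (−1)^(i+j)·(minor ij) (rows/columns in the sector order above):
  C_11 = (0.65)(0.80) − (-0.25)(-0.40) = 0.4200
  C_12 = −[(-0.35)(0.80) − (-0.25)(-0.25)] = 0.3425
  C_13 = (-0.35)(-0.40) − (0.65)(-0.25) = 0.3025
  C_21 = −[(-0.15)(0.80) − (-0.40)(-0.40)] = 0.2800
  C_22 = (0.80)(0.80) − (-0.40)(-0.25) = 0.5400
  C_23 = −[(0.80)(-0.40) − (-0.15)(-0.25)] = 0.3575
  C_31 = (-0.15)(-0.25) − (-0.40)(0.65) = 0.2975
  C_32 = −[(0.80)(-0.25) − (-0.40)(-0.35)] = 0.3400
  C_33 = (0.80)(0.65) − (-0.15)(-0.35) = 0.4675
det(I−A) = Σ_j (I−A)_1j·C_1j = (0.80)(0.4200) + (-0.15)(0.3425) + (-0.40)(0.3025) = 0.163625
adj(I−A) = Cᵀ =
  [ 0.4200   0.2800   0.2975]
  [ 0.3425   0.5400   0.3400]
  [ 0.3025   0.3575   0.4675]
(I − A)⁻¹ = adj(I−A) / det(I−A) ≈
  [   2.5668     1.7112     1.8182]
  [   2.0932     3.3002     2.0779]
  [   1.8487     2.1849     2.8571]
x = (I − A)⁻¹ d = adj(I−A)·d / det(I−A), with det(I−A) = 0.163625:
  x_B = (0.4200·125 + 0.2800·125 + 0.2975·550) / 0.163625 = 251.125 / 0.163625 ≈ 1534.8
  x_P = (0.3425·125 + 0.5400·125 + 0.3400·550) / 0.163625 = 297.3125 / 0.163625 ≈ 1817.0
  x_C = (0.3025·125 + 0.3575·125 + 0.4675·550) / 0.163625 = 339.625 / 0.163625 ≈ 2075.6

x_C = 2075.6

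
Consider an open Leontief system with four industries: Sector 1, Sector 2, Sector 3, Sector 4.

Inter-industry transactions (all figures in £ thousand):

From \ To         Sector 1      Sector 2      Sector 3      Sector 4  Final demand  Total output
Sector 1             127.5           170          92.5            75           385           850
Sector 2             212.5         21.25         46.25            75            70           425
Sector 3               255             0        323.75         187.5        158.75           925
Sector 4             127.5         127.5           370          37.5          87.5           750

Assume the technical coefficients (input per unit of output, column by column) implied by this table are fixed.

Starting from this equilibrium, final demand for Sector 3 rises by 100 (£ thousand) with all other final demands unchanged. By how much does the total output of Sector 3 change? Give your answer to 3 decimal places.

Δx_3 = 226.182

Technical coefficients a_ij = z_ij / X_j:
  a_11 = 127.5/850 = 0.15, a_21 = 212.5/850 = 0.25, a_31 = 255/850 = 0.30, a_41 = 127.5/850 = 0.15
  a_12 = 170/425 = 0.40, a_22 = 21.25/425 = 0.05, a_32 = 0/425 = 0.00, a_42 = 127.5/425 = 0.30
  a_13 = 92.5/925 = 0.10, a_23 = 46.25/925 = 0.05, a_33 = 323.75/925 = 0.35, a_43 = 370/925 = 0.40
  a_14 = 75/750 = 0.10, a_24 = 75/750 = 0.10, a_34 = 187.5/750 = 0.25, a_44 = 37.5/750 = 0.05
I − A =
  [   0.85    -0.40    -0.10    -0.10]
  [  -0.25     0.95    -0.05    -0.10]
  [  -0.30     0.00     0.65    -0.25]
  [  -0.15    -0.30    -0.40     0.95]
Compute the cofactors C_ij = (−1)^(i+j)·(3×3 minor ij) of I−A; the adjugate is their transpose:
adj(I−A) = Cᵀ =
  [ 0.468375   0.234000   0.161750   0.116500]
  [ 0.167250   0.385875   0.108875   0.086875]
  [ 0.316125   0.201750   0.618875   0.217375]
  [ 0.259875   0.243750   0.320500   0.425375]
det(I−A) = Σ_j (I−A)_1j·C_1j = (0.85)(0.468375) + (-0.40)(0.167250) + (-0.10)(0.316125) + (-0.10)(0.259875) = 0.27361875
(I − A)⁻¹ = adj(I−A) / det(I−A) ≈
  [   1.7118     0.8552     0.5912     0.4258]
  [   0.6113     1.4103     0.3979     0.3175]
  [   1.1553     0.7373     2.2618     0.7944]
  [   0.9498     0.8908     1.1713     1.5546]
Δx = (I − A)⁻¹ Δd with Δd having +100 in the Sector 3 component and 0 elsewhere.
So Δx_3 = L_33 · (+100), where L_33 = adj(I−A)_33 / det(I−A) = 0.618875 / 0.27361875.
Δx_3 = 0.618875 × (+100) / 0.27361875 = 61.8875 / 0.27361875 ≈ 226.182.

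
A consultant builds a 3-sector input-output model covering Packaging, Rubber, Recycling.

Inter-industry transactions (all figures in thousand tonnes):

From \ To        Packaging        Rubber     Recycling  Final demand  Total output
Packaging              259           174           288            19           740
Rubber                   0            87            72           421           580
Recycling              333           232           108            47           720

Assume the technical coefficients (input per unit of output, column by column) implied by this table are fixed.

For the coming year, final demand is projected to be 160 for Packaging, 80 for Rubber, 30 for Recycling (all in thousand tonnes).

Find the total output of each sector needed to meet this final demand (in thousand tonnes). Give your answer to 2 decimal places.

Technical coefficients a_ij = z_ij / X_j:
  a_11 = 259/740 = 0.35, a_21 = 0/740 = 0.00, a_31 = 333/740 = 0.45
  a_12 = 174/580 = 0.30, a_22 = 87/580 = 0.15, a_32 = 232/580 = 0.40
  a_13 = 288/720 = 0.40, a_23 = 72/720 = 0.10, a_33 = 108/720 = 0.15
I − A =
  [   0.65    -0.30    -0.40]
  [   0.00     0.85    -0.10]
  [  -0.45    -0.40     0.85]
Cofactors of I−A, C_ij = (−1)^(i+j)·(minor ij) (rows/columns in the sector order above):
  C_11 = (0.85)(0.85) − (-0.10)(-0.40) = 0.6825
  C_12 = −[(0.00)(0.85) − (-0.10)(-0.45)] = 0.0450
  C_13 = (0.00)(-0.40) − (0.85)(-0.45) = 0.3825
  C_21 = −[(-0.30)(0.85) − (-0.40)(-0.40)] = 0.4150
  C_22 = (0.65)(0.85) − (-0.40)(-0.45) = 0.3725
  C_23 = −[(0.65)(-0.40) − (-0.30)(-0.45)] = 0.3950
  C_31 = (-0.30)(-0.10) − (-0.40)(0.85) = 0.3700
  C_32 = −[(0.65)(-0.10) − (-0.40)(0.00)] = 0.0650
  C_33 = (0.65)(0.85) − (-0.30)(0.00) = 0.5525
det(I−A) = Σ_j (I−A)_1j·C_1j = (0.65)(0.6825) + (-0.30)(0.0450) + (-0.40)(0.3825) = 0.277125
adj(I−A) = Cᵀ =
  [ 0.6825   0.4150   0.3700]
  [ 0.0450   0.3725   0.0650]
  [ 0.3825   0.3950   0.5525]
(I − A)⁻¹ = adj(I−A) / det(I−A) ≈
  [   2.4628     1.4975     1.3351]
  [   0.1624     1.3442     0.2346]
  [   1.3802     1.4253     1.9937]
x = (I − A)⁻¹ d = adj(I−A)·d / det(I−A), with det(I−A) = 0.277125:
  x_1 = (0.6825·160 + 0.4150·80 + 0.3700·30) / 0.277125 = 153.50 / 0.277125 ≈ 553.90
  x_2 = (0.0450·160 + 0.3725·80 + 0.0650·30) / 0.277125 = 38.95 / 0.277125 ≈ 140.55
  x_3 = (0.3825·160 + 0.3950·80 + 0.5525·30) / 0.277125 = 109.375 / 0.277125 ≈ 394.68

x_1 = 553.90, x_2 = 140.55, x_3 = 394.68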